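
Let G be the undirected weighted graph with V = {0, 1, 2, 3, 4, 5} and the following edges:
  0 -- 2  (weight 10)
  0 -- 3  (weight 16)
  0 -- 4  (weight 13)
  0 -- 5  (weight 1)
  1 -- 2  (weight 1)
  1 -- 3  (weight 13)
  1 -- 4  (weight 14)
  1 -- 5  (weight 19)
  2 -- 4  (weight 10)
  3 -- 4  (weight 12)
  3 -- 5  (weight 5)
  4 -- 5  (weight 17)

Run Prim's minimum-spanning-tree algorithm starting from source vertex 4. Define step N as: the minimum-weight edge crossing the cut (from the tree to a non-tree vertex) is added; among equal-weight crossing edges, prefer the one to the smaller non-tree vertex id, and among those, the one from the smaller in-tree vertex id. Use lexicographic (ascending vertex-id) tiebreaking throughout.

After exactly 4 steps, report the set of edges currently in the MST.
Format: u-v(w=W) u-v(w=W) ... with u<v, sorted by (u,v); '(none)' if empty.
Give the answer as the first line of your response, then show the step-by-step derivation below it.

0-2(w=10) 0-5(w=1) 1-2(w=1) 2-4(w=10)

step 1: add edge 2-4 (w=10); MST = {2-4(w=10)}
step 2: add edge 1-2 (w=1); MST = {1-2(w=1) 2-4(w=10)}
step 3: add edge 0-2 (w=10); MST = {0-2(w=10) 1-2(w=1) 2-4(w=10)}
step 4: add edge 0-5 (w=1); MST = {0-2(w=10) 0-5(w=1) 1-2(w=1) 2-4(w=10)}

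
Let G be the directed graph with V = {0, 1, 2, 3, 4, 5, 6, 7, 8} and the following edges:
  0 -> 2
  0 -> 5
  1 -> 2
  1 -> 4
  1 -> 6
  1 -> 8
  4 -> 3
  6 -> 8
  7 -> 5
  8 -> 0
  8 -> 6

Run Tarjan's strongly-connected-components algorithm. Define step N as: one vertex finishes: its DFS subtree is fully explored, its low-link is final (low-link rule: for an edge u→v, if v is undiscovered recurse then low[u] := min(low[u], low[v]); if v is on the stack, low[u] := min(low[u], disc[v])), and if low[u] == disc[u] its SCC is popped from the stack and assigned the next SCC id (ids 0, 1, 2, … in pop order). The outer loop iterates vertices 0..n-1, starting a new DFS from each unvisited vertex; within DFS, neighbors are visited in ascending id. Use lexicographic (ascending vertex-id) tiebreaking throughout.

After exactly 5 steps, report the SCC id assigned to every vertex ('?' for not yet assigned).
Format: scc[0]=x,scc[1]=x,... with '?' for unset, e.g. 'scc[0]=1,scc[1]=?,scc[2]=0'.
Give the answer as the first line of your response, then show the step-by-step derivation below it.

scc[0]=2,scc[1]=?,scc[2]=0,scc[3]=3,scc[4]=4,scc[5]=1,scc[6]=?,scc[7]=?,scc[8]=?

step 1: low=(low[0]=0,low[1]=?,low[2]=1,low[3]=?,low[4]=?,low[5]=?,low[6]=?,low[7]=?,low[8]=?); scc=(scc[0]=?,scc[1]=?,scc[2]=0,scc[3]=?,scc[4]=?,scc[5]=?,scc[6]=?,scc[7]=?,scc[8]=?)
step 2: low=(low[0]=0,low[1]=?,low[2]=1,low[3]=?,low[4]=?,low[5]=2,low[6]=?,low[7]=?,low[8]=?); scc=(scc[0]=?,scc[1]=?,scc[2]=0,scc[3]=?,scc[4]=?,scc[5]=1,scc[6]=?,scc[7]=?,scc[8]=?)
step 3: low=(low[0]=0,low[1]=?,low[2]=1,low[3]=?,low[4]=?,low[5]=2,low[6]=?,low[7]=?,low[8]=?); scc=(scc[0]=2,scc[1]=?,scc[2]=0,scc[3]=?,scc[4]=?,scc[5]=1,scc[6]=?,scc[7]=?,scc[8]=?)
step 4: low=(low[0]=0,low[1]=3,low[2]=1,low[3]=5,low[4]=4,low[5]=2,low[6]=?,low[7]=?,low[8]=?); scc=(scc[0]=2,scc[1]=?,scc[2]=0,scc[3]=3,scc[4]=?,scc[5]=1,scc[6]=?,scc[7]=?,scc[8]=?)
step 5: low=(low[0]=0,low[1]=3,low[2]=1,low[3]=5,low[4]=4,low[5]=2,low[6]=?,low[7]=?,low[8]=?); scc=(scc[0]=2,scc[1]=?,scc[2]=0,scc[3]=3,scc[4]=4,scc[5]=1,scc[6]=?,scc[7]=?,scc[8]=?)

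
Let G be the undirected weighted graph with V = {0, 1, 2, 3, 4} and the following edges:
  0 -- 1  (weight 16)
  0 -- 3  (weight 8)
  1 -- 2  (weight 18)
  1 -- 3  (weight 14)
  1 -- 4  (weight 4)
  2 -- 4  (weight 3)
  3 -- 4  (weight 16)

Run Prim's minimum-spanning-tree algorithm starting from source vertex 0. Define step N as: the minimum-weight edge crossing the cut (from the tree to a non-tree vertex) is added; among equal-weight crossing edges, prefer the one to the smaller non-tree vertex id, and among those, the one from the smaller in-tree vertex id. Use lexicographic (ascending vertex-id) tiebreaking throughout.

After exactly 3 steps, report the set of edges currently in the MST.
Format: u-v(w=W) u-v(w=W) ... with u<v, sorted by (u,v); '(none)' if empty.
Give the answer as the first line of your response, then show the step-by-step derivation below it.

0-3(w=8) 1-3(w=14) 1-4(w=4)

step 1: add edge 0-3 (w=8); MST = {0-3(w=8)}
step 2: add edge 1-3 (w=14); MST = {0-3(w=8) 1-3(w=14)}
step 3: add edge 1-4 (w=4); MST = {0-3(w=8) 1-3(w=14) 1-4(w=4)}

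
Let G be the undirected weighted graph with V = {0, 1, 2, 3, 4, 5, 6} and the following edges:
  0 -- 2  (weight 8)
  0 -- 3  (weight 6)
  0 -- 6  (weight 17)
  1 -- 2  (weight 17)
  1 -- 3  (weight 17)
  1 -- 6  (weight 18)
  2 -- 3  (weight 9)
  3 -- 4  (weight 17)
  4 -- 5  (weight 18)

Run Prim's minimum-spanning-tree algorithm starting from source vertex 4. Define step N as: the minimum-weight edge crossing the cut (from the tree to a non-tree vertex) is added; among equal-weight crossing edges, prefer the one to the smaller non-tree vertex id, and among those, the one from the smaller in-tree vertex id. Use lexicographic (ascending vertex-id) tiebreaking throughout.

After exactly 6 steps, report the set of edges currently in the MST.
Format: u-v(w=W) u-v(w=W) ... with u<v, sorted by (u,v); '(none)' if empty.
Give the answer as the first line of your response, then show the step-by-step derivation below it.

0-2(w=8) 0-3(w=6) 0-6(w=17) 1-2(w=17) 3-4(w=17) 4-5(w=18)

step 1: add edge 3-4 (w=17); MST = {3-4(w=17)}
step 2: add edge 0-3 (w=6); MST = {0-3(w=6) 3-4(w=17)}
step 3: add edge 0-2 (w=8); MST = {0-2(w=8) 0-3(w=6) 3-4(w=17)}
step 4: add edge 1-2 (w=17); MST = {0-2(w=8) 0-3(w=6) 1-2(w=17) 3-4(w=17)}
step 5: add edge 0-6 (w=17); MST = {0-2(w=8) 0-3(w=6) 0-6(w=17) 1-2(w=17) 3-4(w=17)}
step 6: add edge 4-5 (w=18); MST = {0-2(w=8) 0-3(w=6) 0-6(w=17) 1-2(w=17) 3-4(w=17) 4-5(w=18)}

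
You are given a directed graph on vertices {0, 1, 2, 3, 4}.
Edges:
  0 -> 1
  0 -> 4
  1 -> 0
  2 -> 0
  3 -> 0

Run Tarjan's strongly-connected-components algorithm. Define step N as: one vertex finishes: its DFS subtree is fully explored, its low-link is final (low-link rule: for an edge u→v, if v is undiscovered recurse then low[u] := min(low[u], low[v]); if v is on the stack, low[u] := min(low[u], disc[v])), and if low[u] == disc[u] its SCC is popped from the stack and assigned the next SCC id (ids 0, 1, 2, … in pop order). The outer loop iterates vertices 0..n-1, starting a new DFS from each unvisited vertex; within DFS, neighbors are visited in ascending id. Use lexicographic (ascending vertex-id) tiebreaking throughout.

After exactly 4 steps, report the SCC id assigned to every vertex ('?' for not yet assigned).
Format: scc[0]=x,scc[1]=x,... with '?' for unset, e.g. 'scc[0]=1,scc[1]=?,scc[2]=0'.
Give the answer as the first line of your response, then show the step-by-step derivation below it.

scc[0]=1,scc[1]=1,scc[2]=2,scc[3]=?,scc[4]=0

step 1: low=(low[0]=0,low[1]=0,low[2]=?,low[3]=?,low[4]=?); scc=(scc[0]=?,scc[1]=?,scc[2]=?,scc[3]=?,scc[4]=?)
step 2: low=(low[0]=0,low[1]=0,low[2]=?,low[3]=?,low[4]=2); scc=(scc[0]=?,scc[1]=?,scc[2]=?,scc[3]=?,scc[4]=0)
step 3: low=(low[0]=0,low[1]=0,low[2]=?,low[3]=?,low[4]=2); scc=(scc[0]=1,scc[1]=1,scc[2]=?,scc[3]=?,scc[4]=0)
step 4: low=(low[0]=0,low[1]=0,low[2]=3,low[3]=?,low[4]=2); scc=(scc[0]=1,scc[1]=1,scc[2]=2,scc[3]=?,scc[4]=0)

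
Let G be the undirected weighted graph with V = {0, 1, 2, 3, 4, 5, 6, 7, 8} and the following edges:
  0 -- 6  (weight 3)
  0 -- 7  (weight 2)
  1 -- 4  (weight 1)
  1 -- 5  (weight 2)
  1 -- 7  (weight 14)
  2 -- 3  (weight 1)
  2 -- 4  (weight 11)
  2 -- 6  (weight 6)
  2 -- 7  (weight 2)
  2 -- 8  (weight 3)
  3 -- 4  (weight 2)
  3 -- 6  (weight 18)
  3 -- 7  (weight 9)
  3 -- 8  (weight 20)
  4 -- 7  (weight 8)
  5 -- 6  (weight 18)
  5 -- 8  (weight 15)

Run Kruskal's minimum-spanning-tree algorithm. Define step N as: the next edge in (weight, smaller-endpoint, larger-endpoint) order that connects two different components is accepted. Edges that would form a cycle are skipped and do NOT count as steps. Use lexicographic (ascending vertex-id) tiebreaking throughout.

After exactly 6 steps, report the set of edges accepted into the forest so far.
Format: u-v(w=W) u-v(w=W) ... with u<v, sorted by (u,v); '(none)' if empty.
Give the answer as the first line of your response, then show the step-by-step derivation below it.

0-7(w=2) 1-4(w=1) 1-5(w=2) 2-3(w=1) 2-7(w=2) 3-4(w=2)

step 1: add edge 1-4 (w=1); MST = {1-4(w=1)}
step 2: add edge 2-3 (w=1); MST = {1-4(w=1) 2-3(w=1)}
step 3: add edge 0-7 (w=2); MST = {0-7(w=2) 1-4(w=1) 2-3(w=1)}
step 4: add edge 1-5 (w=2); MST = {0-7(w=2) 1-4(w=1) 1-5(w=2) 2-3(w=1)}
step 5: add edge 2-7 (w=2); MST = {0-7(w=2) 1-4(w=1) 1-5(w=2) 2-3(w=1) 2-7(w=2)}
step 6: add edge 3-4 (w=2); MST = {0-7(w=2) 1-4(w=1) 1-5(w=2) 2-3(w=1) 2-7(w=2) 3-4(w=2)}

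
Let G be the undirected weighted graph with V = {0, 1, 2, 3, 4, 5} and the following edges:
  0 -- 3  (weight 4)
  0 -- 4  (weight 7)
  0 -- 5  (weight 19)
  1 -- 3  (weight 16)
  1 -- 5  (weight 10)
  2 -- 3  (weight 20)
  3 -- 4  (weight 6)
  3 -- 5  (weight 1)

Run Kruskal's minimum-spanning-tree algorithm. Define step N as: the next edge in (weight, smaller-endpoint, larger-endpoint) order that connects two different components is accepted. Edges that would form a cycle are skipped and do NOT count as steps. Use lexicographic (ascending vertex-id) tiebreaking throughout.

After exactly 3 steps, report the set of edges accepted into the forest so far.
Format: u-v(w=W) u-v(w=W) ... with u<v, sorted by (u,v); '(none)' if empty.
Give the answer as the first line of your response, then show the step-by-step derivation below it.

0-3(w=4) 3-4(w=6) 3-5(w=1)

step 1: add edge 3-5 (w=1); MST = {3-5(w=1)}
step 2: add edge 0-3 (w=4); MST = {0-3(w=4) 3-5(w=1)}
step 3: add edge 3-4 (w=6); MST = {0-3(w=4) 3-4(w=6) 3-5(w=1)}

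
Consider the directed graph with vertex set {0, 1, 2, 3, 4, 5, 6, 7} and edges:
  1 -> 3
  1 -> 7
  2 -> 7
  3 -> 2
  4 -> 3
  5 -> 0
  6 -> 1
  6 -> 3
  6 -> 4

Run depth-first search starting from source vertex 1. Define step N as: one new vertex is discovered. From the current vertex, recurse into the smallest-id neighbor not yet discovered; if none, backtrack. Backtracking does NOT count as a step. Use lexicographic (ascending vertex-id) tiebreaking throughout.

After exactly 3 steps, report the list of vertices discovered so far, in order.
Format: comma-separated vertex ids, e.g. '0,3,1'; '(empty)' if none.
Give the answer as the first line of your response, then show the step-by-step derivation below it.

1,3,2

step 1: discover 1; path=1; order=1
step 2: discover 3; path=1>3; order=1,3
step 3: discover 2; path=1>3>2; order=1,3,2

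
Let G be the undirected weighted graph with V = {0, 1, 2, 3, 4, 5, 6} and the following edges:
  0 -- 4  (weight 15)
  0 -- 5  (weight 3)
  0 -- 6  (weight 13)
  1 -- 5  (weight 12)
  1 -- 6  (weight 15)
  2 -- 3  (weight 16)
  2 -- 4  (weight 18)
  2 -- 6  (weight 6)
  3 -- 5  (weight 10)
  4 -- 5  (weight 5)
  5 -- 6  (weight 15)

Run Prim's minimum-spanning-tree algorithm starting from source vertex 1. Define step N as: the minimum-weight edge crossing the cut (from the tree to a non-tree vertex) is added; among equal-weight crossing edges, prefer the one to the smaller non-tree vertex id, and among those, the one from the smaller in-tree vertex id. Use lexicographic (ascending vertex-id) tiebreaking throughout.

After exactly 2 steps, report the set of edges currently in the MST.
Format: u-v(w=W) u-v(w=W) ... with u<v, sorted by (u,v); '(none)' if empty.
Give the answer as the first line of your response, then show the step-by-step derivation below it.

0-5(w=3) 1-5(w=12)

step 1: add edge 1-5 (w=12); MST = {1-5(w=12)}
step 2: add edge 0-5 (w=3); MST = {0-5(w=3) 1-5(w=12)}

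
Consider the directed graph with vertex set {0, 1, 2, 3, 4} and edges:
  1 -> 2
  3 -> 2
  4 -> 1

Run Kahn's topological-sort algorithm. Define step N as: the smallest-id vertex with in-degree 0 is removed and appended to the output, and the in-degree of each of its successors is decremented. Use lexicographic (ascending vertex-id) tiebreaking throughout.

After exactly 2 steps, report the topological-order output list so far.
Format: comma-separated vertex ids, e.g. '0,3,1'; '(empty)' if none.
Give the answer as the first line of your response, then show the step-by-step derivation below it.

0,3

step 1: output 0; order=[0]; indeg=(0,1,2,0,0)
step 2: output 3; order=[0,3]; indeg=(0,1,1,0,0)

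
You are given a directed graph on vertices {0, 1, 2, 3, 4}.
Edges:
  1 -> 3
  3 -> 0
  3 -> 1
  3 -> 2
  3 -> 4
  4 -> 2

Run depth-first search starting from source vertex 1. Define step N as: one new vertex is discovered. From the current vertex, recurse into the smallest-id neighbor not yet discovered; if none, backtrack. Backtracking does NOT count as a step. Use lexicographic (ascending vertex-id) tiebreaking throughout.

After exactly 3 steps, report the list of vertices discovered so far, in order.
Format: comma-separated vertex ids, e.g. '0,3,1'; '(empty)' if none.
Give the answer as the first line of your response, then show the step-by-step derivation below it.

1,3,0

step 1: discover 1; path=1; order=1
step 2: discover 3; path=1>3; order=1,3
step 3: discover 0; path=1>3>0; order=1,3,0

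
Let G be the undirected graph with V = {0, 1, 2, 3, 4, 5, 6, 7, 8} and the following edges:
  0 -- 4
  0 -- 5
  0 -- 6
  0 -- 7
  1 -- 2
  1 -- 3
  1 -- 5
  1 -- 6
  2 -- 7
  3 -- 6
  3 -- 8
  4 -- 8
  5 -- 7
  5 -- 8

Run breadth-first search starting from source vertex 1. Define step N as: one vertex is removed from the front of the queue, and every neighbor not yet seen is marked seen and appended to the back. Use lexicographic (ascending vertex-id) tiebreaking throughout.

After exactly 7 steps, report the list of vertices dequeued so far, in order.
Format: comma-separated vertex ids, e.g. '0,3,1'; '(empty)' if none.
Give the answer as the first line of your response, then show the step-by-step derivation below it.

1,2,3,5,6,7,8

step 1: dequeue 1; queue=[2,3,5,6]; order=1
step 2: dequeue 2; queue=[3,5,6,7]; order=1,2
step 3: dequeue 3; queue=[5,6,7,8]; order=1,2,3
step 4: dequeue 5; queue=[6,7,8,0]; order=1,2,3,5
step 5: dequeue 6; queue=[7,8,0]; order=1,2,3,5,6
step 6: dequeue 7; queue=[8,0]; order=1,2,3,5,6,7
step 7: dequeue 8; queue=[0,4]; order=1,2,3,5,6,7,8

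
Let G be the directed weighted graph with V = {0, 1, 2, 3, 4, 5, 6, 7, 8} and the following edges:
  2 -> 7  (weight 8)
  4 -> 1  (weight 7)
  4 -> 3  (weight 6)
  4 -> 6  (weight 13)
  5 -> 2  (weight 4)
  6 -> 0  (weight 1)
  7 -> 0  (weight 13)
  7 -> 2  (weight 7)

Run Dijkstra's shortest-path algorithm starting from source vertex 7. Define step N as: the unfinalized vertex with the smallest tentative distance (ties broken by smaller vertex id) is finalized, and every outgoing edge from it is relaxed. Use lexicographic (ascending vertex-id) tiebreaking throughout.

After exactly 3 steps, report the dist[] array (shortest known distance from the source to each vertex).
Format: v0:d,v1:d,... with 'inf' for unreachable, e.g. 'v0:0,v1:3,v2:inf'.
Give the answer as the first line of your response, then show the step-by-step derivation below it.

v0:13,v1:inf,v2:7,v3:inf,v4:inf,v5:inf,v6:inf,v7:0,v8:inf

step 1: dist = v0:13,v1:inf,v2:7,v3:inf,v4:inf,v5:inf,v6:inf,v7:0,v8:inf
step 2: dist = v0:13,v1:inf,v2:7,v3:inf,v4:inf,v5:inf,v6:inf,v7:0,v8:inf
step 3: dist = v0:13,v1:inf,v2:7,v3:inf,v4:inf,v5:inf,v6:inf,v7:0,v8:inf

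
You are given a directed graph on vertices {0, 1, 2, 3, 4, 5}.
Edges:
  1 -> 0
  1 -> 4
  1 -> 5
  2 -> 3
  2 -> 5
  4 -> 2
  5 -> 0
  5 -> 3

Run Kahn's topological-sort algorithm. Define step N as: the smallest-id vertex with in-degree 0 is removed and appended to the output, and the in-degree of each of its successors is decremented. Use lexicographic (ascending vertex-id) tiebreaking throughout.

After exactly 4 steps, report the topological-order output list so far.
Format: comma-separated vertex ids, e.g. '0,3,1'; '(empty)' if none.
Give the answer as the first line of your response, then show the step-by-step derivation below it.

1,4,2,5

step 1: output 1; order=[1]; indeg=(1,0,1,2,0,1)
step 2: output 4; order=[1,4]; indeg=(1,0,0,2,0,1)
step 3: output 2; order=[1,4,2]; indeg=(1,0,0,1,0,0)
step 4: output 5; order=[1,4,2,5]; indeg=(0,0,0,0,0,0)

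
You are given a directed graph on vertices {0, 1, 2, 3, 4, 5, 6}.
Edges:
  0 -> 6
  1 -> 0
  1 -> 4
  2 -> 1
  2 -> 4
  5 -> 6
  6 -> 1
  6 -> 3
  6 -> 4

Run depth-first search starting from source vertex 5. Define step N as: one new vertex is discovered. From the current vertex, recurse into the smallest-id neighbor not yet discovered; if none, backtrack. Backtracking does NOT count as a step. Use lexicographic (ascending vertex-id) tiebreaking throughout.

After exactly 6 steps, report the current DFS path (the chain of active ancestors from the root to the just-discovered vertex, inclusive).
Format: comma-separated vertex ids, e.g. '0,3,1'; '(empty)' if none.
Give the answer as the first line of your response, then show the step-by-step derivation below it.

5,6,3

step 1: discover 5; path=5; order=5
step 2: discover 6; path=5>6; order=5,6
step 3: discover 1; path=5>6>1; order=5,6,1
step 4: discover 0; path=5>6>1>0; order=5,6,1,0
step 5: discover 4; path=5>6>1>4; order=5,6,1,0,4
step 6: discover 3; path=5>6>3; order=5,6,1,0,4,3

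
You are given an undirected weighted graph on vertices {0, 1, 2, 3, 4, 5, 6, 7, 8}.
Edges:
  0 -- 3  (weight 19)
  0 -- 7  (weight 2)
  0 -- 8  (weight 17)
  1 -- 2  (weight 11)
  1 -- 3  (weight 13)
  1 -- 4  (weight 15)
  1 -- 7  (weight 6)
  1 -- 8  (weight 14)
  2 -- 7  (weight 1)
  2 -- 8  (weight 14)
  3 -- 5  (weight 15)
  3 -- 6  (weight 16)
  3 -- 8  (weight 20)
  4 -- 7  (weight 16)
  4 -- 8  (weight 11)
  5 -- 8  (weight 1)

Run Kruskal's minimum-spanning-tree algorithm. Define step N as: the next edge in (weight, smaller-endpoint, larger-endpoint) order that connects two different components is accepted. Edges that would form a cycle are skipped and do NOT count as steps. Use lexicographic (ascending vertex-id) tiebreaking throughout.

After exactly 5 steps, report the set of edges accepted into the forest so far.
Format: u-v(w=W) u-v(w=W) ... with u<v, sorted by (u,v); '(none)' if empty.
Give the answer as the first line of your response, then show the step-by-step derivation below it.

0-7(w=2) 1-7(w=6) 2-7(w=1) 4-8(w=11) 5-8(w=1)

step 1: add edge 2-7 (w=1); MST = {2-7(w=1)}
step 2: add edge 5-8 (w=1); MST = {2-7(w=1) 5-8(w=1)}
step 3: add edge 0-7 (w=2); MST = {0-7(w=2) 2-7(w=1) 5-8(w=1)}
step 4: add edge 1-7 (w=6); MST = {0-7(w=2) 1-7(w=6) 2-7(w=1) 5-8(w=1)}
step 5: add edge 4-8 (w=11); MST = {0-7(w=2) 1-7(w=6) 2-7(w=1) 4-8(w=11) 5-8(w=1)}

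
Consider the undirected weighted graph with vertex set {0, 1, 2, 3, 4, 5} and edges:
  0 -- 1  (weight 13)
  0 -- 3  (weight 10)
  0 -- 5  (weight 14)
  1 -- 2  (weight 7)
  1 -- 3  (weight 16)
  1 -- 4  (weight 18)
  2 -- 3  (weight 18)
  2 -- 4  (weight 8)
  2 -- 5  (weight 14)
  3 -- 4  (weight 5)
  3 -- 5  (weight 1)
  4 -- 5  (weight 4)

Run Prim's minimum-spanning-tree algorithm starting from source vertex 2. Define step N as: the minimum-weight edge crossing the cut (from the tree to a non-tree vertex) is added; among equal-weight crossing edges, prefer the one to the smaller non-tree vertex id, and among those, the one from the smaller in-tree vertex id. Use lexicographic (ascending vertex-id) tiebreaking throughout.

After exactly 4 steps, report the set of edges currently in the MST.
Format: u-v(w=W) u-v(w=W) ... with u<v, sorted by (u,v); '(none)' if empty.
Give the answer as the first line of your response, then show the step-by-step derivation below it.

1-2(w=7) 2-4(w=8) 3-5(w=1) 4-5(w=4)

step 1: add edge 1-2 (w=7); MST = {1-2(w=7)}
step 2: add edge 2-4 (w=8); MST = {1-2(w=7) 2-4(w=8)}
step 3: add edge 4-5 (w=4); MST = {1-2(w=7) 2-4(w=8) 4-5(w=4)}
step 4: add edge 3-5 (w=1); MST = {1-2(w=7) 2-4(w=8) 3-5(w=1) 4-5(w=4)}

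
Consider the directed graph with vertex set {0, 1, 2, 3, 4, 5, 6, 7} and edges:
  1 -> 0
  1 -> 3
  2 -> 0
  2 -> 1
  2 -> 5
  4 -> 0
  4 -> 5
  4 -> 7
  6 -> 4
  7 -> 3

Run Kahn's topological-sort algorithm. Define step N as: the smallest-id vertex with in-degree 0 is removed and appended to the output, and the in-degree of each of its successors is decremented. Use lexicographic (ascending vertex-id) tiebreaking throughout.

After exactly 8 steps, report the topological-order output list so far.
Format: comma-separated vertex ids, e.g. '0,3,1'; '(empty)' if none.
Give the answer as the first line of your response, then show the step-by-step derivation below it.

2,1,6,4,0,5,7,3

step 1: output 2; order=[2]; indeg=(2,0,0,2,1,1,0,1)
step 2: output 1; order=[2,1]; indeg=(1,0,0,1,1,1,0,1)
step 3: output 6; order=[2,1,6]; indeg=(1,0,0,1,0,1,0,1)
step 4: output 4; order=[2,1,6,4]; indeg=(0,0,0,1,0,0,0,0)
step 5: output 0; order=[2,1,6,4,0]; indeg=(0,0,0,1,0,0,0,0)
step 6: output 5; order=[2,1,6,4,0,5]; indeg=(0,0,0,1,0,0,0,0)
step 7: output 7; order=[2,1,6,4,0,5,7]; indeg=(0,0,0,0,0,0,0,0)
step 8: output 3; order=[2,1,6,4,0,5,7,3]; indeg=(0,0,0,0,0,0,0,0)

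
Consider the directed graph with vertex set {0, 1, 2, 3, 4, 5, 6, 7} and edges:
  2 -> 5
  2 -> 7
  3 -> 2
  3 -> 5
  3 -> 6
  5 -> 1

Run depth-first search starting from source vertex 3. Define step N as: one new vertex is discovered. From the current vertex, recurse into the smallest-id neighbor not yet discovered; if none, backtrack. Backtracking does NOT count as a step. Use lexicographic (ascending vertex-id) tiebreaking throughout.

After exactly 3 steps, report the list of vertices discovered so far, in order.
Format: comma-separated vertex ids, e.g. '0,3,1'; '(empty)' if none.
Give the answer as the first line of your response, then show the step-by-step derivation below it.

3,2,5

step 1: discover 3; path=3; order=3
step 2: discover 2; path=3>2; order=3,2
step 3: discover 5; path=3>2>5; order=3,2,5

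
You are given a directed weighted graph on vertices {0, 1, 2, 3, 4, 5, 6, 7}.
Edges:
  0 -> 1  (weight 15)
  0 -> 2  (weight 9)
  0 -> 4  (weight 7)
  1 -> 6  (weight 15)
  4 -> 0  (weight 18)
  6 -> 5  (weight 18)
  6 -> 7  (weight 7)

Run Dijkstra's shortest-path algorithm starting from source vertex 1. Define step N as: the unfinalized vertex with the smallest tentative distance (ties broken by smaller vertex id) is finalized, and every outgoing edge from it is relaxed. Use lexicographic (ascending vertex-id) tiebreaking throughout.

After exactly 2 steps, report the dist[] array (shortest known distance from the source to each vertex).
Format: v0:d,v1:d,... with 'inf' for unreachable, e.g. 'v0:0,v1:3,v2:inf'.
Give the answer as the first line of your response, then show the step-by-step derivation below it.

v0:inf,v1:0,v2:inf,v3:inf,v4:inf,v5:33,v6:15,v7:22

step 1: dist = v0:inf,v1:0,v2:inf,v3:inf,v4:inf,v5:inf,v6:15,v7:inf
step 2: dist = v0:inf,v1:0,v2:inf,v3:inf,v4:inf,v5:33,v6:15,v7:22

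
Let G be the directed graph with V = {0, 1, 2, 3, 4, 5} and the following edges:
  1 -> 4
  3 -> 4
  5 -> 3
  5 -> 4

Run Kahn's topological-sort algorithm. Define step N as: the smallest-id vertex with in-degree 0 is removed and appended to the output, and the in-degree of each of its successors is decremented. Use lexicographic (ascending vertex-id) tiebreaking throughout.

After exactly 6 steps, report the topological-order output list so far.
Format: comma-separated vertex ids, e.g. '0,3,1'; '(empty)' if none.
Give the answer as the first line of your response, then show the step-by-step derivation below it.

0,1,2,5,3,4

step 1: output 0; order=[0]; indeg=(0,0,0,1,3,0)
step 2: output 1; order=[0,1]; indeg=(0,0,0,1,2,0)
step 3: output 2; order=[0,1,2]; indeg=(0,0,0,1,2,0)
step 4: output 5; order=[0,1,2,5]; indeg=(0,0,0,0,1,0)
step 5: output 3; order=[0,1,2,5,3]; indeg=(0,0,0,0,0,0)
step 6: output 4; order=[0,1,2,5,3,4]; indeg=(0,0,0,0,0,0)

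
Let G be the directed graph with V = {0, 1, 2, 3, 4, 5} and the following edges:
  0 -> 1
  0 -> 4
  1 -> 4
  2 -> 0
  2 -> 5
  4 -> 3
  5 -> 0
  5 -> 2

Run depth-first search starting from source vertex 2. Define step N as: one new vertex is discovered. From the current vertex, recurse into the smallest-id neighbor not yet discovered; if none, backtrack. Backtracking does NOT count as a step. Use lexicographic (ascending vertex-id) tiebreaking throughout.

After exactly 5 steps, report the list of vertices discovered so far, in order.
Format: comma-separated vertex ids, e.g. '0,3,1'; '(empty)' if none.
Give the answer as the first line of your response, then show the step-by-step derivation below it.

2,0,1,4,3

step 1: discover 2; path=2; order=2
step 2: discover 0; path=2>0; order=2,0
step 3: discover 1; path=2>0>1; order=2,0,1
step 4: discover 4; path=2>0>1>4; order=2,0,1,4
step 5: discover 3; path=2>0>1>4>3; order=2,0,1,4,3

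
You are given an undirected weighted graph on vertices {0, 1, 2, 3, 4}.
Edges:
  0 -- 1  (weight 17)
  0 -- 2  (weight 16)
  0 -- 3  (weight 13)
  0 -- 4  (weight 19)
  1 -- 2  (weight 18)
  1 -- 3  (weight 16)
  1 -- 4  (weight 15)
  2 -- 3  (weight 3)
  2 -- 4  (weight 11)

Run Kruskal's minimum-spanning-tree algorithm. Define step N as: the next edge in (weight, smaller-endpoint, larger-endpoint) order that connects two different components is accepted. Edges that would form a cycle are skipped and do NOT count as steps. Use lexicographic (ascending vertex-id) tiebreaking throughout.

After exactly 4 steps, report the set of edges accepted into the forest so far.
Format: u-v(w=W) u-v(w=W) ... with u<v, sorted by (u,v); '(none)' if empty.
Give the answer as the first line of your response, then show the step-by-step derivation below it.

0-3(w=13) 1-4(w=15) 2-3(w=3) 2-4(w=11)

step 1: add edge 2-3 (w=3); MST = {2-3(w=3)}
step 2: add edge 2-4 (w=11); MST = {2-3(w=3) 2-4(w=11)}
step 3: add edge 0-3 (w=13); MST = {0-3(w=13) 2-3(w=3) 2-4(w=11)}
step 4: add edge 1-4 (w=15); MST = {0-3(w=13) 1-4(w=15) 2-3(w=3) 2-4(w=11)}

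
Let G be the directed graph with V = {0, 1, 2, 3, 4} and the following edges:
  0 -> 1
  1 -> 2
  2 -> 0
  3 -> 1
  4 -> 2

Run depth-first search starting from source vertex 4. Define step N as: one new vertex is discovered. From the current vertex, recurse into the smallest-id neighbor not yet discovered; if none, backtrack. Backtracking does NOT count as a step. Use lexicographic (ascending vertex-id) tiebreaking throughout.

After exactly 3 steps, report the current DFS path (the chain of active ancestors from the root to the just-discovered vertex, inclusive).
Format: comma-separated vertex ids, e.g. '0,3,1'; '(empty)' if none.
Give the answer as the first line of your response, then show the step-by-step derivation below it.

4,2,0

step 1: discover 4; path=4; order=4
step 2: discover 2; path=4>2; order=4,2
step 3: discover 0; path=4>2>0; order=4,2,0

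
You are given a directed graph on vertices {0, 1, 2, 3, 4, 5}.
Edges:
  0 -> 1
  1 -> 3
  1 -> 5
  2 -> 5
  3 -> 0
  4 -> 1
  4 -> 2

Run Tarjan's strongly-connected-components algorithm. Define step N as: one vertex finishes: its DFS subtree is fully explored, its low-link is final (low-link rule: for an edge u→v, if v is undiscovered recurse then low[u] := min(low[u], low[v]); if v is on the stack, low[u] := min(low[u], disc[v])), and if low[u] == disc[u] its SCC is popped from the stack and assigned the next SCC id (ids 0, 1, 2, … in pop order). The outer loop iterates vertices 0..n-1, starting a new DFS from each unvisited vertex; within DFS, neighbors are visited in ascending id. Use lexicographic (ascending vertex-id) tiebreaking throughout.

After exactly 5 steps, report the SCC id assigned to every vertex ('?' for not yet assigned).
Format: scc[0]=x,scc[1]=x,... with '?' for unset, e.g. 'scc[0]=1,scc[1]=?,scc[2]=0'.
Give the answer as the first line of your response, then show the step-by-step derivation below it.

scc[0]=1,scc[1]=1,scc[2]=2,scc[3]=1,scc[4]=?,scc[5]=0

step 1: low=(low[0]=0,low[1]=1,low[2]=?,low[3]=0,low[4]=?,low[5]=?); scc=(scc[0]=?,scc[1]=?,scc[2]=?,scc[3]=?,scc[4]=?,scc[5]=?)
step 2: low=(low[0]=0,low[1]=0,low[2]=?,low[3]=0,low[4]=?,low[5]=3); scc=(scc[0]=?,scc[1]=?,scc[2]=?,scc[3]=?,scc[4]=?,scc[5]=0)
step 3: low=(low[0]=0,low[1]=0,low[2]=?,low[3]=0,low[4]=?,low[5]=3); scc=(scc[0]=?,scc[1]=?,scc[2]=?,scc[3]=?,scc[4]=?,scc[5]=0)
step 4: low=(low[0]=0,low[1]=0,low[2]=?,low[3]=0,low[4]=?,low[5]=3); scc=(scc[0]=1,scc[1]=1,scc[2]=?,scc[3]=1,scc[4]=?,scc[5]=0)
step 5: low=(low[0]=0,low[1]=0,low[2]=4,low[3]=0,low[4]=?,low[5]=3); scc=(scc[0]=1,scc[1]=1,scc[2]=2,scc[3]=1,scc[4]=?,scc[5]=0)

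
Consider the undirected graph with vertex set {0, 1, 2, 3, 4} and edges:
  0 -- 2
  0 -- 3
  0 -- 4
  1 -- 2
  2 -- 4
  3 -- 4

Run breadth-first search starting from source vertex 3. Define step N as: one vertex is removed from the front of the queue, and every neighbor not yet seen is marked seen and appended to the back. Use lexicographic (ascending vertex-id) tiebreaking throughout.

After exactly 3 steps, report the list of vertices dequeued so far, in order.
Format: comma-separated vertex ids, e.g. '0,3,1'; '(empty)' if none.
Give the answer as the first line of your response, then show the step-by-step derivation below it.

3,0,4

step 1: dequeue 3; queue=[0,4]; order=3
step 2: dequeue 0; queue=[4,2]; order=3,0
step 3: dequeue 4; queue=[2]; order=3,0,4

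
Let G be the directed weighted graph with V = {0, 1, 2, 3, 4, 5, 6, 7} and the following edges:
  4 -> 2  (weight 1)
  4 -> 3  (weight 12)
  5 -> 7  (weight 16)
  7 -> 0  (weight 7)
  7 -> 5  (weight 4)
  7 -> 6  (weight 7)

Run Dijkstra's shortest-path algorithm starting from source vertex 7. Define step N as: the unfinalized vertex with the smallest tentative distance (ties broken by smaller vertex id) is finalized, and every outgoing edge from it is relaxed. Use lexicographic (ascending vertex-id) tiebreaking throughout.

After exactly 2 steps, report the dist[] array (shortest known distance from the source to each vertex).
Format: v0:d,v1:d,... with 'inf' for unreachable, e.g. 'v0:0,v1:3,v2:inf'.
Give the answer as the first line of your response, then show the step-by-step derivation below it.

v0:7,v1:inf,v2:inf,v3:inf,v4:inf,v5:4,v6:7,v7:0

step 1: dist = v0:7,v1:inf,v2:inf,v3:inf,v4:inf,v5:4,v6:7,v7:0
step 2: dist = v0:7,v1:inf,v2:inf,v3:inf,v4:inf,v5:4,v6:7,v7:0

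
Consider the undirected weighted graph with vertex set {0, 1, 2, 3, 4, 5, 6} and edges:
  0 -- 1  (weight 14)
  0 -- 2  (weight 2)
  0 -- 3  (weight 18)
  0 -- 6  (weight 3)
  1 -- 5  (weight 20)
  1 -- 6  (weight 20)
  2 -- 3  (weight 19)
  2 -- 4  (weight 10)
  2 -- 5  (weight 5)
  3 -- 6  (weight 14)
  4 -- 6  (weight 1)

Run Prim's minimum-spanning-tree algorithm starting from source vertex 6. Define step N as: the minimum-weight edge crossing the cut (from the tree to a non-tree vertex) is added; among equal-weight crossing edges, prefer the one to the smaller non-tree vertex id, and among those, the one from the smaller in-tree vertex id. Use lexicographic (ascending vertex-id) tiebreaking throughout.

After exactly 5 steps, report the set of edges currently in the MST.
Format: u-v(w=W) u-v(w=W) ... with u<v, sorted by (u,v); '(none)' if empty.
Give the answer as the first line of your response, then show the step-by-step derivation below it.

0-1(w=14) 0-2(w=2) 0-6(w=3) 2-5(w=5) 4-6(w=1)

step 1: add edge 4-6 (w=1); MST = {4-6(w=1)}
step 2: add edge 0-6 (w=3); MST = {0-6(w=3) 4-6(w=1)}
step 3: add edge 0-2 (w=2); MST = {0-2(w=2) 0-6(w=3) 4-6(w=1)}
step 4: add edge 2-5 (w=5); MST = {0-2(w=2) 0-6(w=3) 2-5(w=5) 4-6(w=1)}
step 5: add edge 0-1 (w=14); MST = {0-1(w=14) 0-2(w=2) 0-6(w=3) 2-5(w=5) 4-6(w=1)}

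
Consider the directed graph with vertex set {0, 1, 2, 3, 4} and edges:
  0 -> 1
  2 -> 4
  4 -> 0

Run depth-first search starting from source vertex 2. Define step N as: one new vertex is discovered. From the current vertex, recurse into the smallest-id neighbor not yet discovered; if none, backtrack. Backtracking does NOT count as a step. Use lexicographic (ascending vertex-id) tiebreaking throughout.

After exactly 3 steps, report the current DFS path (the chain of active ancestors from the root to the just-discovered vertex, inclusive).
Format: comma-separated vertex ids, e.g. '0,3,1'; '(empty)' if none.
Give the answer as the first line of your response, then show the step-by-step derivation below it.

2,4,0

step 1: discover 2; path=2; order=2
step 2: discover 4; path=2>4; order=2,4
step 3: discover 0; path=2>4>0; order=2,4,0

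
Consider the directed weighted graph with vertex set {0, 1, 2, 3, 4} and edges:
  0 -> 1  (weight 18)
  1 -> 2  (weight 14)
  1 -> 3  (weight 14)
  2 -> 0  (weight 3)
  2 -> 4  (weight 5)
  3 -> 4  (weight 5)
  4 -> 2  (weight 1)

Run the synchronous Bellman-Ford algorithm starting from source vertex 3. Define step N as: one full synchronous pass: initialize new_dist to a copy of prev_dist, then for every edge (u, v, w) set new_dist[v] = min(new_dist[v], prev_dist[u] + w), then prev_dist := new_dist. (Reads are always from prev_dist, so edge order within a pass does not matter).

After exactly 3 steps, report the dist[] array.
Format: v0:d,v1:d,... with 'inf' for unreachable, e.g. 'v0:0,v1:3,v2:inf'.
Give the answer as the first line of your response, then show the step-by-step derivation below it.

v0:9,v1:inf,v2:6,v3:0,v4:5

step 1: dist = v0:inf,v1:inf,v2:inf,v3:0,v4:5
step 2: dist = v0:inf,v1:inf,v2:6,v3:0,v4:5
step 3: dist = v0:9,v1:inf,v2:6,v3:0,v4:5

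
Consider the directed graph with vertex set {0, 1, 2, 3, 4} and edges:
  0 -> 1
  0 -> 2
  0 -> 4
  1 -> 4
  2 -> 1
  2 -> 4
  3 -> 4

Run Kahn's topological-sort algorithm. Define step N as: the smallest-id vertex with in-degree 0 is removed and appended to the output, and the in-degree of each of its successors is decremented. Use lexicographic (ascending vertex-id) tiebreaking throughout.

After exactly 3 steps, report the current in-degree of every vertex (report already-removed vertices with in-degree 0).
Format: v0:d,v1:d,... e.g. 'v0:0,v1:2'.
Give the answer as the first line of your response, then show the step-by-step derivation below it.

v0:0,v1:0,v2:0,v3:0,v4:1

step 1: output 0; order=[0]; indeg=(0,1,0,0,3)
step 2: output 2; order=[0,2]; indeg=(0,0,0,0,2)
step 3: output 1; order=[0,2,1]; indeg=(0,0,0,0,1)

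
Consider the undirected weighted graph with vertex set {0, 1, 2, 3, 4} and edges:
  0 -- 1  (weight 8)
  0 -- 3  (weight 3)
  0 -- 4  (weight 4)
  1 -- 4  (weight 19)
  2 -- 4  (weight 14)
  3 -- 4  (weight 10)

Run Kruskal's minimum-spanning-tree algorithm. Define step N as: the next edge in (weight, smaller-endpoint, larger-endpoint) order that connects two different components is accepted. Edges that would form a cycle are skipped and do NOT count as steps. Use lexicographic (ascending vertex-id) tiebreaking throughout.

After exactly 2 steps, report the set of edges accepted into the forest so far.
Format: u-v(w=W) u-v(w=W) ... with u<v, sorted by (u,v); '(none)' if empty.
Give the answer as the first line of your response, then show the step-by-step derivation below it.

0-3(w=3) 0-4(w=4)

step 1: add edge 0-3 (w=3); MST = {0-3(w=3)}
step 2: add edge 0-4 (w=4); MST = {0-3(w=3) 0-4(w=4)}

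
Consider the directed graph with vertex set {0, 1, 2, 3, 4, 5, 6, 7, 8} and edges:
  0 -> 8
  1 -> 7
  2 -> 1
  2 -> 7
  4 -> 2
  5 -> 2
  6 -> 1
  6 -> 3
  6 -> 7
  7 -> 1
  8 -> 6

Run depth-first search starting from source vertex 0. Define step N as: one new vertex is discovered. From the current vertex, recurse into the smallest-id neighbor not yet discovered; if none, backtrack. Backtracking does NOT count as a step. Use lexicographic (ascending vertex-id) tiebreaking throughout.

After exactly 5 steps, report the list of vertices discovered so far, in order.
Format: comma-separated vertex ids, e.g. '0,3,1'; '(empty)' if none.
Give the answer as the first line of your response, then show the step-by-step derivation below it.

0,8,6,1,7

step 1: discover 0; path=0; order=0
step 2: discover 8; path=0>8; order=0,8
step 3: discover 6; path=0>8>6; order=0,8,6
step 4: discover 1; path=0>8>6>1; order=0,8,6,1
step 5: discover 7; path=0>8>6>1>7; order=0,8,6,1,7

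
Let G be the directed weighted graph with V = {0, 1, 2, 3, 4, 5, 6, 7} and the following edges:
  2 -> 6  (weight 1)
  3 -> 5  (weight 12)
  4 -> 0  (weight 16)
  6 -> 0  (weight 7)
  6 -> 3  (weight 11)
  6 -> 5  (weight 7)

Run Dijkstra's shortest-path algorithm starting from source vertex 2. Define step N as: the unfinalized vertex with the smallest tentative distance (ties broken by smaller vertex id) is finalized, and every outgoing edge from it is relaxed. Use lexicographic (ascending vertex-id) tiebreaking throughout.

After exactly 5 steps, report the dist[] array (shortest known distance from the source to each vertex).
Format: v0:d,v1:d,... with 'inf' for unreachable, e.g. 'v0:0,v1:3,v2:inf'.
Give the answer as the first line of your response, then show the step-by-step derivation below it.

v0:8,v1:inf,v2:0,v3:12,v4:inf,v5:8,v6:1,v7:inf

step 1: dist = v0:inf,v1:inf,v2:0,v3:inf,v4:inf,v5:inf,v6:1,v7:inf
step 2: dist = v0:8,v1:inf,v2:0,v3:12,v4:inf,v5:8,v6:1,v7:inf
step 3: dist = v0:8,v1:inf,v2:0,v3:12,v4:inf,v5:8,v6:1,v7:inf
step 4: dist = v0:8,v1:inf,v2:0,v3:12,v4:inf,v5:8,v6:1,v7:inf
step 5: dist = v0:8,v1:inf,v2:0,v3:12,v4:inf,v5:8,v6:1,v7:inf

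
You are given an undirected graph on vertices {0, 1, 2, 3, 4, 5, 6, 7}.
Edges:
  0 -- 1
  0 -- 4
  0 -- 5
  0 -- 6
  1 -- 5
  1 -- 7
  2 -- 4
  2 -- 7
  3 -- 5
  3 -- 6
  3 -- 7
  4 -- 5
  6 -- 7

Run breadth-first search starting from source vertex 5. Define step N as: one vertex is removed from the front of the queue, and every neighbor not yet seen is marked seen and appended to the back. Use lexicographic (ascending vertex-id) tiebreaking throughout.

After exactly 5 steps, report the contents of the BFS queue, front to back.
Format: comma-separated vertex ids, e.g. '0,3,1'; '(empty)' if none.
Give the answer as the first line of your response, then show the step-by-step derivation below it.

6,7,2

step 1: dequeue 5; queue=[0,1,3,4]; order=5
step 2: dequeue 0; queue=[1,3,4,6]; order=5,0
step 3: dequeue 1; queue=[3,4,6,7]; order=5,0,1
step 4: dequeue 3; queue=[4,6,7]; order=5,0,1,3
step 5: dequeue 4; queue=[6,7,2]; order=5,0,1,3,4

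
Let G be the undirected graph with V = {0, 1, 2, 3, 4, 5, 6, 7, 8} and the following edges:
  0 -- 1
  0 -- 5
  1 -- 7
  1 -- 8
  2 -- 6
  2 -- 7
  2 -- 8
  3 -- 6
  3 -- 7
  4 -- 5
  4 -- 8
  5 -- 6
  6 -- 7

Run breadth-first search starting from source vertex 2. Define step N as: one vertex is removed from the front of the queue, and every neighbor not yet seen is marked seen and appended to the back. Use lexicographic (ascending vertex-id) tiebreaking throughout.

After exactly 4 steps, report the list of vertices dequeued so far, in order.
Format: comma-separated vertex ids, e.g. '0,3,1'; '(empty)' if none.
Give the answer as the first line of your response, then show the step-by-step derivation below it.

2,6,7,8

step 1: dequeue 2; queue=[6,7,8]; order=2
step 2: dequeue 6; queue=[7,8,3,5]; order=2,6
step 3: dequeue 7; queue=[8,3,5,1]; order=2,6,7
step 4: dequeue 8; queue=[3,5,1,4]; order=2,6,7,8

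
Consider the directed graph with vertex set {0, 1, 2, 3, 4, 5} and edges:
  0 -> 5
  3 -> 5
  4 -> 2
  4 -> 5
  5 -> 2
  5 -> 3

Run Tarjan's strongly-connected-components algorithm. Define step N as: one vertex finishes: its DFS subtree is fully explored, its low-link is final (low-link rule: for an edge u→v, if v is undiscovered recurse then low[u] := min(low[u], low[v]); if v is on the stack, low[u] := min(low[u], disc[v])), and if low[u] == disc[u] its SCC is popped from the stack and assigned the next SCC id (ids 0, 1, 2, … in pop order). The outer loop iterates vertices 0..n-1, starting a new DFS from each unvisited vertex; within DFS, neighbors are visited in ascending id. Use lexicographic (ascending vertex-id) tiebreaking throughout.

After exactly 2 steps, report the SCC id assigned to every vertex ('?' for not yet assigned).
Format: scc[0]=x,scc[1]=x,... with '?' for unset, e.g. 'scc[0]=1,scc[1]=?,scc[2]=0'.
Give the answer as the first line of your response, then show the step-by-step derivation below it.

scc[0]=?,scc[1]=?,scc[2]=0,scc[3]=?,scc[4]=?,scc[5]=?

step 1: low=(low[0]=0,low[1]=?,low[2]=2,low[3]=?,low[4]=?,low[5]=1); scc=(scc[0]=?,scc[1]=?,scc[2]=0,scc[3]=?,scc[4]=?,scc[5]=?)
step 2: low=(low[0]=0,low[1]=?,low[2]=2,low[3]=1,low[4]=?,low[5]=1); scc=(scc[0]=?,scc[1]=?,scc[2]=0,scc[3]=?,scc[4]=?,scc[5]=?)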